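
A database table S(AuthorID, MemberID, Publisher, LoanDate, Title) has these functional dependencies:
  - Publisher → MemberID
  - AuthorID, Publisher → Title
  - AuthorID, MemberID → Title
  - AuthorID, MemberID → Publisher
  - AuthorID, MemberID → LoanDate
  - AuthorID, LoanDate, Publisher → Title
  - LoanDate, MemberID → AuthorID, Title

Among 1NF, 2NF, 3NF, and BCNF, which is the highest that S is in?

3NF

Candidate keys: {AuthorID, MemberID}, {AuthorID, Publisher}, {LoanDate, MemberID}, {LoanDate, Publisher}. Prime attributes: {AuthorID, LoanDate, MemberID, Publisher}.
Publisher → MemberID: {Publisher}⁺ = {MemberID, Publisher}, which is not all of the attributes, so the left side is not a superkey — BCNF is violated.
Since {MemberID} ⊆ prime attributes and every other non-superkey FD also has a prime right side, the schema is in 3NF.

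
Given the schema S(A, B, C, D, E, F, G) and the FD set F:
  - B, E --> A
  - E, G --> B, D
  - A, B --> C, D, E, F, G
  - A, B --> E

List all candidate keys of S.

{A, B}, {B, E}, {E, G}

Closure of {A, B} is {A, B, C, D, E, F, G}, the whole schema; {A, B} is a candidate key.
Closure of {B, E} is {A, B, C, D, E, F, G}, the whole schema; {B, E} is a candidate key.
Closure of {E, G} is {A, B, C, D, E, F, G}, the whole schema; {E, G} is a candidate key.
Any other superkey properly contains one of these, so there are no further candidate keys.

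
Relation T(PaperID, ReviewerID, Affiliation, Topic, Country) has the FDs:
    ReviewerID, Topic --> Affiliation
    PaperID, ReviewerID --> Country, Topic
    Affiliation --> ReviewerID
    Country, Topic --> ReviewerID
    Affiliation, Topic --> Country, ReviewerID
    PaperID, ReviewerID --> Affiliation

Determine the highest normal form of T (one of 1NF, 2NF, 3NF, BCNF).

Candidate keys: {Affiliation, PaperID}, {Country, PaperID, Topic}, {PaperID, ReviewerID}. Prime attributes: {Affiliation, Country, PaperID, ReviewerID, Topic}.
ReviewerID, Topic --> Affiliation breaks BCNF: {ReviewerID, Topic}⁺ = {Affiliation, Country, ReviewerID, Topic}, so {ReviewerID, Topic} is not a superkey.
Since {Affiliation} ⊆ prime attributes and every other non-superkey FD also has a prime right side, the schema is in 3NF.

3NF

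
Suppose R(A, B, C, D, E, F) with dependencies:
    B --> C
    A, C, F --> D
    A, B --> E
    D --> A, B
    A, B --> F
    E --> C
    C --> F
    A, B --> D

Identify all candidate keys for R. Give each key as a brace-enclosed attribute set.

{A, B}, {A, C}, {A, E}, {D}

{D} is a candidate key since {D}⁺ = {A, B, C, D, E, F} covers every attribute.
{A, B} is a candidate key since {A, B}⁺ = {A, B, C, D, E, F} covers every attribute.
{A, C} is a candidate key since {A, C}⁺ = {A, B, C, D, E, F} covers every attribute.
{A, E} is a candidate key since {A, E}⁺ = {A, B, C, D, E, F} covers every attribute.
Any other superkey properly contains one of these, so there are no further candidate keys.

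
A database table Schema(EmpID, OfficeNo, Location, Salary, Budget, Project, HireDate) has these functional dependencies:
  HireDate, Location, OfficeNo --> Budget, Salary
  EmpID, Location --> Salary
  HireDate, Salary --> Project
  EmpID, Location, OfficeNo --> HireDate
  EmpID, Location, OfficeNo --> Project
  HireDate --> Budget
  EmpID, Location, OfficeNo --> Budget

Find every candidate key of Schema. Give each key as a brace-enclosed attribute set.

{EmpID, Location, OfficeNo} never appear on the right of any FD, so every key must include all of them.
Closure of {EmpID, Location, OfficeNo} is {Budget, EmpID, HireDate, Location, OfficeNo, Project, Salary}, the whole schema; {EmpID, Location, OfficeNo} is a candidate key.
No smaller or unrelated set reaches every attribute, so there are no other keys.

{EmpID, Location, OfficeNo}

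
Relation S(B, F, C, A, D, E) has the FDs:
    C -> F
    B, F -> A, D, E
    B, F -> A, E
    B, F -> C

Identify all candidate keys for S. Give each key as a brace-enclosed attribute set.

No FD produces {B}, so it must be in every candidate key.
Closure of {B, C} is {A, B, C, D, E, F}, the whole schema; {B, C} is a candidate key.
Closure of {B, F} is {A, B, C, D, E, F}, the whole schema; {B, F} is a candidate key.
No proper subset of any of these is a key, and no other minimal superkey exists.

{B, C}, {B, F}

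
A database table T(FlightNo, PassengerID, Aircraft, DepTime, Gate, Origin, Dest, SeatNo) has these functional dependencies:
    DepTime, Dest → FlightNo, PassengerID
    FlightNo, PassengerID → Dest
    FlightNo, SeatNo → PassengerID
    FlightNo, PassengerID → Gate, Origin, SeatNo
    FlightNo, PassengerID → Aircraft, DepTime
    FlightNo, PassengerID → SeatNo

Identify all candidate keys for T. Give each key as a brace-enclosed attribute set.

Closure of {DepTime, Dest} is {Aircraft, DepTime, Dest, FlightNo, Gate, Origin, PassengerID, SeatNo}, the whole schema; {DepTime, Dest} is a candidate key.
Closure of {FlightNo, PassengerID} is {Aircraft, DepTime, Dest, FlightNo, Gate, Origin, PassengerID, SeatNo}, the whole schema; {FlightNo, PassengerID} is a candidate key.
Closure of {FlightNo, SeatNo} is {Aircraft, DepTime, Dest, FlightNo, Gate, Origin, PassengerID, SeatNo}, the whole schema; {FlightNo, SeatNo} is a candidate key.
No proper subset of any of these is a key, and no other minimal superkey exists.

{DepTime, Dest}, {FlightNo, PassengerID}, {FlightNo, SeatNo}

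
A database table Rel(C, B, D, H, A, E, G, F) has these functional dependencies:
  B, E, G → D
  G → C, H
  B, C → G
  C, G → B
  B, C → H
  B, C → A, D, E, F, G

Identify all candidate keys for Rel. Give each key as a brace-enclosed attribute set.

{B, C}, {G}

{G} is a candidate key since {G}⁺ = {A, B, C, D, E, F, G, H} covers every attribute.
{B, C} is a candidate key since {B, C}⁺ = {A, B, C, D, E, F, G, H} covers every attribute.
These are minimal and exhaustive — every other superkey contains one of them.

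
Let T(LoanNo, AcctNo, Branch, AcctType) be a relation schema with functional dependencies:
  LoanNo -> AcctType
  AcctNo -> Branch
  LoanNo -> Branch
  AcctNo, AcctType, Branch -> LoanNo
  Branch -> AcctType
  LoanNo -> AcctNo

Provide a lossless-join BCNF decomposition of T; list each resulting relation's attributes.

{AcctNo, Branch, LoanNo}; {AcctType, Branch}

Candidate keys of the original relation: {AcctNo}, {LoanNo}.
Within {AcctNo, AcctType, Branch, LoanNo}: {Branch}⁺ ∩ {AcctNo, AcctType, Branch, LoanNo} = {AcctType, Branch}, not the whole set, so Branch -> AcctType violates BCNF; decompose into {AcctType, Branch} and {AcctNo, Branch, LoanNo}.
{AcctType, Branch} is in BCNF.
{AcctNo, Branch, LoanNo} is in BCNF.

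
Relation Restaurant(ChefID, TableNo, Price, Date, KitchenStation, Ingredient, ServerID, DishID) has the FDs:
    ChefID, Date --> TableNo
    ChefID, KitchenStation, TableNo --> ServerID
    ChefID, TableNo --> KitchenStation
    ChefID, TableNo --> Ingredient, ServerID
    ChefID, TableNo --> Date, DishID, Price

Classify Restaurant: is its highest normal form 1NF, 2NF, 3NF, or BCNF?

Candidate keys: {ChefID, Date}, {ChefID, TableNo}. Prime attributes: {ChefID, Date, TableNo}.
Each dependency's left side is a superkey — BCNF holds.

BCNF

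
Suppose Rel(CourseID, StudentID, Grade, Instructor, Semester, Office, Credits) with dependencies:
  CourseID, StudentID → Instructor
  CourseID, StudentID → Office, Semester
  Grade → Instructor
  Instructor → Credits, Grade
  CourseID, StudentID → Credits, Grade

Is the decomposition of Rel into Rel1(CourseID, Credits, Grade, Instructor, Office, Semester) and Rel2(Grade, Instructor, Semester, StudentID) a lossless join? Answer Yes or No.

No

Common attributes: {Grade, Instructor, Semester}; their closure is {Credits, Grade, Instructor, Semester}.
The closure covers neither Rel1 nor Rel2 entirely; the join is not lossless.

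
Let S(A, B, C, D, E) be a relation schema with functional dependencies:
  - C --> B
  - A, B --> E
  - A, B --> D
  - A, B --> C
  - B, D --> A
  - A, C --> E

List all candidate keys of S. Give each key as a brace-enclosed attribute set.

{A, B}, {A, C}, {B, D}, {C, D}

{A, B}⁺ = {A, B, C, D, E} — all of the relation — so {A, B} is a candidate key.
{A, C}⁺ = {A, B, C, D, E} — all of the relation — so {A, C} is a candidate key.
{B, D}⁺ = {A, B, C, D, E} — all of the relation — so {B, D} is a candidate key.
{C, D}⁺ = {A, B, C, D, E} — all of the relation — so {C, D} is a candidate key.
Any other superkey properly contains one of these, so there are no further candidate keys.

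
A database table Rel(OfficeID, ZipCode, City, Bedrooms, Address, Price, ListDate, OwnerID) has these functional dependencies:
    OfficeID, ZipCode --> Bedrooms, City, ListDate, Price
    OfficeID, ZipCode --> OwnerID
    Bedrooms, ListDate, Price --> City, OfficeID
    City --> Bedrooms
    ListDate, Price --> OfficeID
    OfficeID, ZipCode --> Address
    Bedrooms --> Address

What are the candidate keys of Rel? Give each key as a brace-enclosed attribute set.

{ListDate, Price, ZipCode}, {OfficeID, ZipCode}

{ZipCode} never appears on the right of any FD, so every key must include it.
{OfficeID, ZipCode}⁺ = {Address, Bedrooms, City, ListDate, OfficeID, OwnerID, Price, ZipCode} — all of the relation — so {OfficeID, ZipCode} is a candidate key.
{ListDate, Price, ZipCode}⁺ = {Address, Bedrooms, City, ListDate, OfficeID, OwnerID, Price, ZipCode} — all of the relation — so {ListDate, Price, ZipCode} is a candidate key.
No proper subset of any of these is a key, and no other minimal superkey exists.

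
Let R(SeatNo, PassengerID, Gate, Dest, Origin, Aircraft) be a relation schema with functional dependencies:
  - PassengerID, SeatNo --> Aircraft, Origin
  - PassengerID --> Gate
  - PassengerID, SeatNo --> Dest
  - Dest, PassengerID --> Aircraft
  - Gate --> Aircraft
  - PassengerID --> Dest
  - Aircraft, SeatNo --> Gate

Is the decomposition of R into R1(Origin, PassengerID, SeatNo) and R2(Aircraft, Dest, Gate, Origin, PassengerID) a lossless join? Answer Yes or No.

R1 ∩ R2 = {Origin, PassengerID}; its closure under F is {Aircraft, Dest, Gate, Origin, PassengerID}.
This includes all of R2, so the common attributes are a superkey of R2 — the join is lossless.

Yes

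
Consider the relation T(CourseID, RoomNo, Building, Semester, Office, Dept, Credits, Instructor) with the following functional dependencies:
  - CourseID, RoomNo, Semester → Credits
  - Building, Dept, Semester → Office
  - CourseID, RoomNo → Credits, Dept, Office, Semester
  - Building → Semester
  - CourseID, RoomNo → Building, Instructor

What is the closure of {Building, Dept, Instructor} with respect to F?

Start with {Building, Dept, Instructor}.
Building → Semester applies; add {Semester} → now {Building, Dept, Instructor, Semester}.
Building, Dept, Semester → Office applies; add {Office} → now {Building, Dept, Instructor, Office, Semester}.
No further FD applies.

{Building, Dept, Instructor, Office, Semester}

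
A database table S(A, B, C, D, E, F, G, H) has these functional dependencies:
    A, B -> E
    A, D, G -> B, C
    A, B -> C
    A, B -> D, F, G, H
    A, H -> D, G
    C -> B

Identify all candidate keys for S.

{A, B}, {A, C}, {A, D, G}, {A, H}

Attributes never on any right-hand side: {A} — every candidate key must contain it.
{A, B} is a candidate key since {A, B}⁺ = {A, B, C, D, E, F, G, H} covers every attribute.
{A, C} is a candidate key since {A, C}⁺ = {A, B, C, D, E, F, G, H} covers every attribute.
{A, H} is a candidate key since {A, H}⁺ = {A, B, C, D, E, F, G, H} covers every attribute.
{A, D, G} is a candidate key since {A, D, G}⁺ = {A, B, C, D, E, F, G, H} covers every attribute.
Any other superkey properly contains one of these, so there are no further candidate keys.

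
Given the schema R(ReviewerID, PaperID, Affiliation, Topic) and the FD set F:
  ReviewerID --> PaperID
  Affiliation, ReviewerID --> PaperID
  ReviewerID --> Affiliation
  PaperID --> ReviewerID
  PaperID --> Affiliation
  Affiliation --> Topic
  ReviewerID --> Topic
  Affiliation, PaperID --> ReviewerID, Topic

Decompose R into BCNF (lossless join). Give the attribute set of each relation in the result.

{Affiliation, PaperID, ReviewerID}; {Affiliation, Topic}

Candidate keys of the original relation: {PaperID}, {ReviewerID}.
Within {Affiliation, PaperID, ReviewerID, Topic}: {Affiliation}⁺ ∩ {Affiliation, PaperID, ReviewerID, Topic} = {Affiliation, Topic}, not the whole set, so Affiliation --> Topic violates BCNF; decompose into {Affiliation, Topic} and {Affiliation, PaperID, ReviewerID}.
{Affiliation, Topic} has no BCNF violation.
{Affiliation, PaperID, ReviewerID} has no BCNF violation.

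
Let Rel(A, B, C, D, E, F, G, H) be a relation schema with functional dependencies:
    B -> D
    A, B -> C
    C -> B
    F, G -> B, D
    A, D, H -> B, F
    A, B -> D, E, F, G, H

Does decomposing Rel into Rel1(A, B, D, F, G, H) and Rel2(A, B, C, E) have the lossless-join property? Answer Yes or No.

Common attributes: {A, B}; their closure is {A, B, C, D, E, F, G, H}.
Since Rel1 ⊆ {A, B, C, D, E, F, G, H}, the intersection is a superkey of Rel1; the decomposition is lossless.

Yes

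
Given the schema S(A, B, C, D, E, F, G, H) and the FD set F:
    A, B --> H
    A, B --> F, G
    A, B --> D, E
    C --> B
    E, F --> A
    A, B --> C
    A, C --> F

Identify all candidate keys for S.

{A, B}, {A, C}, {B, E, F}, {C, E, F}

{A, B}⁺ = {A, B, C, D, E, F, G, H}, which is every attribute, so {A, B} is a candidate key.
{A, C}⁺ = {A, B, C, D, E, F, G, H}, which is every attribute, so {A, C} is a candidate key.
{B, E, F}⁺ = {A, B, C, D, E, F, G, H}, which is every attribute, so {B, E, F} is a candidate key.
{C, E, F}⁺ = {A, B, C, D, E, F, G, H}, which is every attribute, so {C, E, F} is a candidate key.
These are minimal and exhaustive — every other superkey contains one of them.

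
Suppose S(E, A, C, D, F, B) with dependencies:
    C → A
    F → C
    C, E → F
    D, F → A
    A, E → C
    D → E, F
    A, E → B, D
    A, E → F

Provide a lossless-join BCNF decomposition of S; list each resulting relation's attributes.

Candidate keys of the original relation: {A, E}, {C, E}, {D}, {E, F}.
Within {A, B, C, D, E, F}: {C}⁺ ∩ {A, B, C, D, E, F} = {A, C}, not the whole set, so C → A violates BCNF; decompose into {A, C} and {B, C, D, E, F}.
{A, C} has no BCNF violation.
Within {B, C, D, E, F}: {F}⁺ ∩ {B, C, D, E, F} = {C, F}, not the whole set, so F → C violates BCNF; decompose into {C, F} and {B, D, E, F}.
{C, F} has no BCNF violation.
{B, D, E, F} has no BCNF violation.

{A, C}; {B, D, E, F}; {C, F}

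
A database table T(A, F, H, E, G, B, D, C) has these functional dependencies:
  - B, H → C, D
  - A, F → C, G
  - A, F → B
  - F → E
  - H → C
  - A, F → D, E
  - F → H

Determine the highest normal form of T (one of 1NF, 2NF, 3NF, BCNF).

Candidate key: {A, F}. Prime attributes: {A, F}.
B, H → C, D: {B, H}⁺ = {B, C, D, H}, which is not all of the attributes, so the left side is not a superkey — BCNF is violated.
B, H → C, D has non-prime {C, D} on the right and a non-superkey on the left, so 3NF fails.
Since {F} ⊂ {A, F} and {F}⁺ ⊇ {C, E, H} with {C, E, H} non-prime, there is a partial dependency; 2NF fails.

1NF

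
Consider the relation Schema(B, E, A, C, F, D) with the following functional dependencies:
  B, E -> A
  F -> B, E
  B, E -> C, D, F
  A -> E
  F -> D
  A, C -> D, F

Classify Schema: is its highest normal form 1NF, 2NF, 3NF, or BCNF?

3NF

Candidate keys: {A, B}, {A, C}, {B, E}, {F}. Prime attributes: {A, B, C, E, F}.
A -> E breaks BCNF: {A}⁺ = {A, E}, so {A} is not a superkey.
Its right-hand attributes {E} are all prime, as are those of every other non-superkey FD — the relation is in 3NF.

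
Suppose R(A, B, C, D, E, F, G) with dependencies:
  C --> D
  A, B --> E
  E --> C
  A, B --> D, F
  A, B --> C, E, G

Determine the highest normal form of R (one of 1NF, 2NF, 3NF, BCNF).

2NF

Candidate key: {A, B}. Prime attributes: {A, B}.
C --> D breaks BCNF: {C}⁺ = {C, D}, so {C} is not a superkey.
C --> D determines the non-prime attribute {D} from a non-superkey — 3NF is violated.
No proper subset of a key has a non-prime attribute in its closure, so there is no partial dependency; 2NF holds.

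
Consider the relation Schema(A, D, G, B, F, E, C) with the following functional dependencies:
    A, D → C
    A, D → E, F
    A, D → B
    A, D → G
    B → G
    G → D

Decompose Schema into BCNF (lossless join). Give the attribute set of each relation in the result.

Candidate keys of the original relation: {A, B}, {A, D}, {A, G}.
{A, B, C, D, E, F, G}: {B} determines {B, D, G} here but is not a superkey — split on B → D, G, giving {B, D, G} and {A, B, C, E, F}.
{B, D, G}: {G} determines {D, G} here but is not a superkey — split on G → D, giving {D, G} and {B, G}.
{D, G} is in BCNF.
{B, G} is in BCNF.
{A, B, C, E, F} is in BCNF.

{A, B, C, E, F}; {B, G}; {D, G}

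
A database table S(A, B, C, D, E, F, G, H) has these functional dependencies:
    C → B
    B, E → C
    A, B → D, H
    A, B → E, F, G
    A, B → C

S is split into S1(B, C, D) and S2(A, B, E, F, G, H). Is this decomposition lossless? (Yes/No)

The shared attributes are {B} and {B}⁺ = {B}.
S1 ⊄ {B} and S2 ⊄ {B}, so the split is lossy.

No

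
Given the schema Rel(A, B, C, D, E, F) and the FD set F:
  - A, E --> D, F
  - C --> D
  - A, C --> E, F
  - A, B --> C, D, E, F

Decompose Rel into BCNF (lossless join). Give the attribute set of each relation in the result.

Candidate key of the original relation: {A, B}.
{A, B, C, D, E, F}: {A, E} determines {A, D, E, F} here but is not a superkey — split on A, E --> D, F, giving {A, D, E, F} and {A, B, C, E}.
{A, D, E, F} has no BCNF violation.
{A, B, C, E}: {A, C} determines {A, C, E} here but is not a superkey — split on A, C --> E, giving {A, C, E} and {A, B, C}.
{A, C, E} has no BCNF violation.
{A, B, C} has no BCNF violation.

{A, B, C}; {A, C, E}; {A, D, E, F}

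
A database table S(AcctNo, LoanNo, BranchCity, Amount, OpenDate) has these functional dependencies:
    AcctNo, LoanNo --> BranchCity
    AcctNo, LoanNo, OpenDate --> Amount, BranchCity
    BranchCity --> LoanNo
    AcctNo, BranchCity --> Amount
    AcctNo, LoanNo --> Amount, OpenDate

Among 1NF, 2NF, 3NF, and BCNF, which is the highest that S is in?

Candidate keys: {AcctNo, BranchCity}, {AcctNo, LoanNo}. Prime attributes: {AcctNo, BranchCity, LoanNo}.
BranchCity --> LoanNo: {BranchCity}⁺ = {BranchCity, LoanNo}, which is not all of the attributes, so the left side is not a superkey — BCNF is violated.
Since {LoanNo} ⊆ prime attributes and every other non-superkey FD also has a prime right side, the schema is in 3NF.

3NF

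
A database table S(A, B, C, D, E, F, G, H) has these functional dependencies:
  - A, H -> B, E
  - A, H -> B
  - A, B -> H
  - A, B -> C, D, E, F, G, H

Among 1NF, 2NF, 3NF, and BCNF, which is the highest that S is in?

BCNF

Candidate keys: {A, B}, {A, H}. Prime attributes: {A, B, H}.
Each dependency's left side is a superkey — BCNF holds.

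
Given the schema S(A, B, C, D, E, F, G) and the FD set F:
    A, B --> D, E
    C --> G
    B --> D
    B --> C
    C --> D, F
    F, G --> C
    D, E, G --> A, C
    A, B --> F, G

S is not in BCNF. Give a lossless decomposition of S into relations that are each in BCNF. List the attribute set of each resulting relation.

Candidate keys of the original relation: {A, B}, {B, E}.
{A, B, C, D, E, F, G}: {C} determines {C, D, F, G} here but is not a superkey — split on C --> D, F, G, giving {C, D, F, G} and {A, B, C, E}.
{C, D, F, G} is in BCNF.
{A, B, C, E}: {B} determines {B, C} here but is not a superkey — split on B --> C, giving {B, C} and {A, B, E}.
{B, C} is in BCNF.
{A, B, E} is in BCNF.

{A, B, E}; {B, C}; {C, D, F, G}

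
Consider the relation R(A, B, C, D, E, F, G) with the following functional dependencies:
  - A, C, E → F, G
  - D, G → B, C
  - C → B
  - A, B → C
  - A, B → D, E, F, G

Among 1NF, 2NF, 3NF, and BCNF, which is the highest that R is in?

3NF

Candidate keys: {A, B}, {A, C}, {A, D, G}. Prime attributes: {A, B, C, D, G}.
For D, G → B, C we have {D, G}⁺ = {B, C, D, G}; {D, G} is not a superkey, so BCNF fails.
But every attribute on its right side ({B, C}) is prime, and the same holds for every other non-superkey FD, so 3NF still holds.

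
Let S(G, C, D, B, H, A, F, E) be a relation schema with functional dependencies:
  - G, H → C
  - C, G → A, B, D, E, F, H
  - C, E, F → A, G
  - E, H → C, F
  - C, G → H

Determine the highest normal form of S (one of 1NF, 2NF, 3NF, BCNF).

BCNF

Candidate keys: {C, E, F}, {C, G}, {E, H}, {G, H}. Prime attributes: {C, E, F, G, H}.
Every FD has a superkey on the left, so the relation is in BCNF.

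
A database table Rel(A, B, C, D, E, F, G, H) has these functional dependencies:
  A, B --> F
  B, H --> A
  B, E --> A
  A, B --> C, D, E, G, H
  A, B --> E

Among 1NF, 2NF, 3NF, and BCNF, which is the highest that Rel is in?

BCNF

Candidate keys: {A, B}, {B, E}, {B, H}. Prime attributes: {A, B, E, H}.
Each dependency's left side is a superkey — BCNF holds.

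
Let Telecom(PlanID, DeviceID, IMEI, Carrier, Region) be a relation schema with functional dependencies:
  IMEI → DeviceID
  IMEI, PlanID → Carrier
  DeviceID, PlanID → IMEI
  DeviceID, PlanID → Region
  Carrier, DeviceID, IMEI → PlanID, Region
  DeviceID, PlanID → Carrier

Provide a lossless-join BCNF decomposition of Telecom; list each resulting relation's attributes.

Candidate keys of the original relation: {Carrier, IMEI}, {DeviceID, PlanID}, {IMEI, PlanID}.
Within {Carrier, DeviceID, IMEI, PlanID, Region}: {IMEI}⁺ ∩ {Carrier, DeviceID, IMEI, PlanID, Region} = {DeviceID, IMEI}, not the whole set, so IMEI → DeviceID violates BCNF; decompose into {DeviceID, IMEI} and {Carrier, IMEI, PlanID, Region}.
{DeviceID, IMEI}: every determinant is a superkey — BCNF.
{Carrier, IMEI, PlanID, Region}: every determinant is a superkey — BCNF.

{Carrier, IMEI, PlanID, Region}; {DeviceID, IMEI}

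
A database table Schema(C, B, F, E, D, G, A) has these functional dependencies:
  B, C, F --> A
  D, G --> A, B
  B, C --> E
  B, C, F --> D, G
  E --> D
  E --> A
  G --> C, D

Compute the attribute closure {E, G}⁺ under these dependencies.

Start with {E, G}.
E --> D applies; add {D} → now {D, E, G}.
E --> A applies; add {A} → now {A, D, E, G}.
G --> C, D applies; add {C} → now {A, C, D, E, G}.
D, G --> A, B applies; add {B} → now {A, B, C, D, E, G}.
No further FD applies.

{A, B, C, D, E, G}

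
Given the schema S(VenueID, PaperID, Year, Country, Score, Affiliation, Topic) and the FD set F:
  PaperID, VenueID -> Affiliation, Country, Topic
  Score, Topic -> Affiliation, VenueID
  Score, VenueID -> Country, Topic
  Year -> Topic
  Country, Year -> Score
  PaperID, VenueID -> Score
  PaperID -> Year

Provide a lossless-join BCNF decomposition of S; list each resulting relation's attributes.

Candidate keys of the original relation: {Country, PaperID}, {PaperID, Score}, {PaperID, VenueID}.
{Affiliation, Country, PaperID, Score, Topic, VenueID, Year}: {Score, Topic} determines {Affiliation, Country, Score, Topic, VenueID} here but is not a superkey — split on Score, Topic -> Affiliation, Country, VenueID, giving {Affiliation, Country, Score, Topic, VenueID} and {PaperID, Score, Topic, Year}.
{Affiliation, Country, Score, Topic, VenueID} has no BCNF violation.
{PaperID, Score, Topic, Year}: {Year} determines {Topic, Year} here but is not a superkey — split on Year -> Topic, giving {Topic, Year} and {PaperID, Score, Year}.
{Topic, Year} has no BCNF violation.
{PaperID, Score, Year}: {PaperID} determines {PaperID, Year} here but is not a superkey — split on PaperID -> Year, giving {PaperID, Year} and {PaperID, Score}.
{PaperID, Year} has no BCNF violation.
{PaperID, Score} has no BCNF violation.

{Affiliation, Country, Score, Topic, VenueID}; {PaperID, Score}; {PaperID, Year}; {Topic, Year}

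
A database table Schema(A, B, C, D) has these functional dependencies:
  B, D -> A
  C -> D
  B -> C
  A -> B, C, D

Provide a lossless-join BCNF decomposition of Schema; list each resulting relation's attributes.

{A, B, C}; {C, D}

Candidate keys of the original relation: {A}, {B}.
In {A, B, C, D}, {C} is not a superkey ({C}⁺ restricted to this set is {C, D}), so split on C -> D into {C, D} and {A, B, C}.
{C, D}: every determinant is a superkey — BCNF.
{A, B, C}: every determinant is a superkey — BCNF.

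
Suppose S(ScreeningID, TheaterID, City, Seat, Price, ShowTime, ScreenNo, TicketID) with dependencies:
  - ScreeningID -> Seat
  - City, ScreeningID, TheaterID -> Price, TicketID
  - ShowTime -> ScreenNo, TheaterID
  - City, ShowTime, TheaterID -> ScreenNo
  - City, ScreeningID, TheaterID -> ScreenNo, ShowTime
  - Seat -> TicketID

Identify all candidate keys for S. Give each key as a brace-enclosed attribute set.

No FD produces {City, ScreeningID}, so they must be in every candidate key.
{City, ScreeningID, ShowTime}⁺ = {City, Price, ScreenNo, ScreeningID, Seat, ShowTime, TheaterID, TicketID}, which is every attribute, so {City, ScreeningID, ShowTime} is a candidate key.
{City, ScreeningID, TheaterID}⁺ = {City, Price, ScreenNo, ScreeningID, Seat, ShowTime, TheaterID, TicketID}, which is every attribute, so {City, ScreeningID, TheaterID} is a candidate key.
Any other superkey properly contains one of these, so there are no further candidate keys.

{City, ScreeningID, ShowTime}, {City, ScreeningID, TheaterID}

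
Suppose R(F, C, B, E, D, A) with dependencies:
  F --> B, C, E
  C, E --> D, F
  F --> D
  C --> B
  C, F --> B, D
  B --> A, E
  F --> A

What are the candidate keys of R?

{C}⁺ = {A, B, C, D, E, F} — all of the relation — so {C} is a candidate key.
{F}⁺ = {A, B, C, D, E, F} — all of the relation — so {F} is a candidate key.
These are minimal and exhaustive — every other superkey contains one of them.

{C}, {F}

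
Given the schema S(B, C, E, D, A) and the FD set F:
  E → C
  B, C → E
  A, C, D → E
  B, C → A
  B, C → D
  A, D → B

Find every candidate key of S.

{B, C}⁺ = {A, B, C, D, E}, which is every attribute, so {B, C} is a candidate key.
{B, E}⁺ = {A, B, C, D, E}, which is every attribute, so {B, E} is a candidate key.
{A, C, D}⁺ = {A, B, C, D, E}, which is every attribute, so {A, C, D} is a candidate key.
{A, D, E}⁺ = {A, B, C, D, E}, which is every attribute, so {A, D, E} is a candidate key.
No proper subset of any of these is a key, and no other minimal superkey exists.

{A, C, D}, {A, D, E}, {B, C}, {B, E}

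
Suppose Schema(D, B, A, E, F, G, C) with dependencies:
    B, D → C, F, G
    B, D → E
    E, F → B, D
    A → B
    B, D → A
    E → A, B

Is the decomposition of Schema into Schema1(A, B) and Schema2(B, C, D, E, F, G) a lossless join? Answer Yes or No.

No

Common attributes: {B}; their closure is {B}.
Neither Schema1 nor Schema2 is contained in that closure, so the decomposition is lossy.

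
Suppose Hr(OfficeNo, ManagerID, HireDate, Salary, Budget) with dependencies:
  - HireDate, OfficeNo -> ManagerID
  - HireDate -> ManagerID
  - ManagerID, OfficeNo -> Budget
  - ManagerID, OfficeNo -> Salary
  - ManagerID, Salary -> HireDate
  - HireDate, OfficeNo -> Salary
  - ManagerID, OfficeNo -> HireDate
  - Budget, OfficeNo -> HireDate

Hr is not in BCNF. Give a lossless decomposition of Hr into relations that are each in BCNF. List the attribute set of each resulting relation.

{Budget, HireDate, OfficeNo, Salary}; {HireDate, ManagerID}

Candidate keys of the original relation: {Budget, OfficeNo}, {HireDate, OfficeNo}, {ManagerID, OfficeNo}.
Within {Budget, HireDate, ManagerID, OfficeNo, Salary}: {HireDate}⁺ ∩ {Budget, HireDate, ManagerID, OfficeNo, Salary} = {HireDate, ManagerID}, not the whole set, so HireDate -> ManagerID violates BCNF; decompose into {HireDate, ManagerID} and {Budget, HireDate, OfficeNo, Salary}.
{HireDate, ManagerID}: every determinant is a superkey — BCNF.
{Budget, HireDate, OfficeNo, Salary}: every determinant is a superkey — BCNF.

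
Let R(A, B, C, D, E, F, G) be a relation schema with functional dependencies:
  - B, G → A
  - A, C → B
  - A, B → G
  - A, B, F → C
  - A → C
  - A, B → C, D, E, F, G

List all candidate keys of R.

{A} is a candidate key since {A}⁺ = {A, B, C, D, E, F, G} covers every attribute.
{B, G} is a candidate key since {B, G}⁺ = {A, B, C, D, E, F, G} covers every attribute.
No proper subset of any of these is a key, and no other minimal superkey exists.

{A}, {B, G}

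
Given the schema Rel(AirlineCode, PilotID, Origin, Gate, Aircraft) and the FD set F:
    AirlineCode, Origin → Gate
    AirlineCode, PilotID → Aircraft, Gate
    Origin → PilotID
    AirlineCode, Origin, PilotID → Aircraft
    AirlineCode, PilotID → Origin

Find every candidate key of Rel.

No FD produces {AirlineCode}, so it must be in every candidate key.
{AirlineCode, Origin} is a candidate key since {AirlineCode, Origin}⁺ = {Aircraft, AirlineCode, Gate, Origin, PilotID} covers every attribute.
{AirlineCode, PilotID} is a candidate key since {AirlineCode, PilotID}⁺ = {Aircraft, AirlineCode, Gate, Origin, PilotID} covers every attribute.
Any other superkey properly contains one of these, so there are no further candidate keys.

{AirlineCode, Origin}, {AirlineCode, PilotID}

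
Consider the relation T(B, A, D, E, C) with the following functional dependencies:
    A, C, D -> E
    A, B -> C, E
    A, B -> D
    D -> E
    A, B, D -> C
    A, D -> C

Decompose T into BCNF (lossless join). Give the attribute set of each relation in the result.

Candidate key of the original relation: {A, B}.
In {A, B, C, D, E}, {A, C, D} is not a superkey ({A, C, D}⁺ restricted to this set is {A, C, D, E}), so split on A, C, D -> E into {A, C, D, E} and {A, B, C, D}.
In {A, C, D, E}, {D} is not a superkey ({D}⁺ restricted to this set is {D, E}), so split on D -> E into {D, E} and {A, C, D}.
{D, E} has no BCNF violation.
{A, C, D} has no BCNF violation.
In {A, B, C, D}, {A, D} is not a superkey ({A, D}⁺ restricted to this set is {A, C, D}), so split on A, D -> C into {A, C, D} and {A, B, D}.
{A, C, D} has no BCNF violation.
{A, B, D} has no BCNF violation.

{A, B, D}; {A, C, D}; {D, E}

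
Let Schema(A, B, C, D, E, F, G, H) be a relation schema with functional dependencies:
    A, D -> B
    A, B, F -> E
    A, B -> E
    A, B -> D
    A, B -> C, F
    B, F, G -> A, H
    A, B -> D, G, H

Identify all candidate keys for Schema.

Closure of {A, B} is {A, B, C, D, E, F, G, H}, the whole schema; {A, B} is a candidate key.
Closure of {A, D} is {A, B, C, D, E, F, G, H}, the whole schema; {A, D} is a candidate key.
Closure of {B, F, G} is {A, B, C, D, E, F, G, H}, the whole schema; {B, F, G} is a candidate key.
Any other superkey properly contains one of these, so there are no further candidate keys.

{A, B}, {A, D}, {B, F, G}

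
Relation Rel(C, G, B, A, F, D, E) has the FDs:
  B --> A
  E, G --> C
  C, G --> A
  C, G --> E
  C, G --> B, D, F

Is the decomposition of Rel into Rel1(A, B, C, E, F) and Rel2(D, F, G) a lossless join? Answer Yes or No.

No

Rel1 ∩ Rel2 = {F}; its closure under F is {F}.
Neither Rel1 nor Rel2 is contained in that closure, so the decomposition is lossy.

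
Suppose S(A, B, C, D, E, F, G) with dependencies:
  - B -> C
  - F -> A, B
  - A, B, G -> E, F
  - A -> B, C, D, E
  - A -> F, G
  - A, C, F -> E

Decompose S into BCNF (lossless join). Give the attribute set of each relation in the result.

{A, B, D, E, F, G}; {B, C}

Candidate keys of the original relation: {A}, {F}.
In {A, B, C, D, E, F, G}, {B} is not a superkey ({B}⁺ restricted to this set is {B, C}), so split on B -> C into {B, C} and {A, B, D, E, F, G}.
{B, C}: every determinant is a superkey — BCNF.
{A, B, D, E, F, G}: every determinant is a superkey — BCNF.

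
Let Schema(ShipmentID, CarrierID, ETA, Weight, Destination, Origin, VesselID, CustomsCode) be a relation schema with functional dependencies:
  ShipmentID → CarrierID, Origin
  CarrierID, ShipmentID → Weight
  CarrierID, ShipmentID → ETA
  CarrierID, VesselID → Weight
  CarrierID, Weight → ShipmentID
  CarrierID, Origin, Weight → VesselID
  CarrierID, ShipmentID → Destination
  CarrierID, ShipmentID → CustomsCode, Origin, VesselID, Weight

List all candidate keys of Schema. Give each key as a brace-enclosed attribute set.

{CarrierID, VesselID}, {CarrierID, Weight}, {ShipmentID}

{ShipmentID} is a candidate key since {ShipmentID}⁺ = {CarrierID, CustomsCode, Destination, ETA, Origin, ShipmentID, VesselID, Weight} covers every attribute.
{CarrierID, VesselID} is a candidate key since {CarrierID, VesselID}⁺ = {CarrierID, CustomsCode, Destination, ETA, Origin, ShipmentID, VesselID, Weight} covers every attribute.
{CarrierID, Weight} is a candidate key since {CarrierID, Weight}⁺ = {CarrierID, CustomsCode, Destination, ETA, Origin, ShipmentID, VesselID, Weight} covers every attribute.
These are minimal and exhaustive — every other superkey contains one of them.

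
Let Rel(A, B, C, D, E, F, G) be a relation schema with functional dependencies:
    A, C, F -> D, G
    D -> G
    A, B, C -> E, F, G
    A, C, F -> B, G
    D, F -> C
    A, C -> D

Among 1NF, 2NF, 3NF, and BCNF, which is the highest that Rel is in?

1NF

Candidate keys: {A, B, C}, {A, C, F}, {A, D, F}. Prime attributes: {A, B, C, D, F}.
For D -> G we have {D}⁺ = {D, G}; {D} is not a superkey, so BCNF fails.
D -> G determines the non-prime attribute {G} from a non-superkey — 3NF is violated.
The proper key subset {A, C} of {A, B, C} determines non-prime {G}, so the relation is not even in 2NF.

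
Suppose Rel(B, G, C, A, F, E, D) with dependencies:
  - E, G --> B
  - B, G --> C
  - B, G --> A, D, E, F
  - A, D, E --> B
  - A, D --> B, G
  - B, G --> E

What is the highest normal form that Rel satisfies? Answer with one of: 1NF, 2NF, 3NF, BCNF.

BCNF

Candidate keys: {A, D}, {B, G}, {E, G}. Prime attributes: {A, B, D, E, G}.
The left-hand side of every FD is a superkey, so BCNF is satisfied.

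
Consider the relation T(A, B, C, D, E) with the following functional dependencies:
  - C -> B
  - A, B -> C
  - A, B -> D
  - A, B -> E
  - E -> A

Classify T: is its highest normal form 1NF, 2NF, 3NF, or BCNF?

3NF

Candidate keys: {A, B}, {A, C}, {B, E}, {C, E}. Prime attributes: {A, B, C, E}.
C -> B: {C}⁺ = {B, C}, which is not all of the attributes, so the left side is not a superkey — BCNF is violated.
Since {B} ⊆ prime attributes and every other non-superkey FD also has a prime right side, the schema is in 3NF.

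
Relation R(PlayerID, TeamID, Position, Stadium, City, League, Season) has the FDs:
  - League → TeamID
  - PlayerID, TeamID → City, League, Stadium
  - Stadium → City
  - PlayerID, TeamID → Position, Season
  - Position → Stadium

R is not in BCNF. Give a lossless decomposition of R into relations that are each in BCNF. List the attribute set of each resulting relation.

{City, Stadium}; {League, PlayerID, Position, Season}; {League, TeamID}; {Position, Stadium}

Candidate keys of the original relation: {League, PlayerID}, {PlayerID, TeamID}.
{City, League, PlayerID, Position, Season, Stadium, TeamID}: {League} determines {League, TeamID} here but is not a superkey — split on League → TeamID, giving {League, TeamID} and {City, League, PlayerID, Position, Season, Stadium}.
{League, TeamID}: every determinant is a superkey — BCNF.
{City, League, PlayerID, Position, Season, Stadium}: {Stadium} determines {City, Stadium} here but is not a superkey — split on Stadium → City, giving {City, Stadium} and {League, PlayerID, Position, Season, Stadium}.
{City, Stadium}: every determinant is a superkey — BCNF.
{League, PlayerID, Position, Season, Stadium}: {Position} determines {Position, Stadium} here but is not a superkey — split on Position → Stadium, giving {Position, Stadium} and {League, PlayerID, Position, Season}.
{Position, Stadium}: every determinant is a superkey — BCNF.
{League, PlayerID, Position, Season}: every determinant is a superkey — BCNF.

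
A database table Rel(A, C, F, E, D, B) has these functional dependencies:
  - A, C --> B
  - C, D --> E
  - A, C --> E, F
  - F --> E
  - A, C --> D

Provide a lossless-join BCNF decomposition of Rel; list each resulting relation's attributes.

Candidate key of the original relation: {A, C}.
In {A, B, C, D, E, F}, {C, D} is not a superkey ({C, D}⁺ restricted to this set is {C, D, E}), so split on C, D --> E into {C, D, E} and {A, B, C, D, F}.
{C, D, E} is in BCNF.
{A, B, C, D, F} is in BCNF.

{A, B, C, D, F}; {C, D, E}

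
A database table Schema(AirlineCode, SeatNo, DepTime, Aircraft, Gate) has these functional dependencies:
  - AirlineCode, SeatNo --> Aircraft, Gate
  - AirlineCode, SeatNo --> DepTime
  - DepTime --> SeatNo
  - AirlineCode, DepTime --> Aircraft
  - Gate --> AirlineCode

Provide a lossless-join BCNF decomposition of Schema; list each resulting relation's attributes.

{Aircraft, DepTime, Gate}; {AirlineCode, Gate}; {DepTime, SeatNo}

Candidate keys of the original relation: {AirlineCode, DepTime}, {AirlineCode, SeatNo}, {DepTime, Gate}, {Gate, SeatNo}.
In {Aircraft, AirlineCode, DepTime, Gate, SeatNo}, {DepTime} is not a superkey ({DepTime}⁺ restricted to this set is {DepTime, SeatNo}), so split on DepTime --> SeatNo into {DepTime, SeatNo} and {Aircraft, AirlineCode, DepTime, Gate}.
{DepTime, SeatNo} is in BCNF.
In {Aircraft, AirlineCode, DepTime, Gate}, {Gate} is not a superkey ({Gate}⁺ restricted to this set is {AirlineCode, Gate}), so split on Gate --> AirlineCode into {AirlineCode, Gate} and {Aircraft, DepTime, Gate}.
{AirlineCode, Gate} is in BCNF.
{Aircraft, DepTime, Gate} is in BCNF.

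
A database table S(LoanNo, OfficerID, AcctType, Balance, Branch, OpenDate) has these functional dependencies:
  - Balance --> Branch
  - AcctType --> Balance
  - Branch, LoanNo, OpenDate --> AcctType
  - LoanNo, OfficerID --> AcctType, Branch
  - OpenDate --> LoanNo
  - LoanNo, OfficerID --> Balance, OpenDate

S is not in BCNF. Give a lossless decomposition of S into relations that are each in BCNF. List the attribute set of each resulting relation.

{AcctType, Balance}; {AcctType, OfficerID, OpenDate}; {Balance, Branch}; {LoanNo, OpenDate}

Candidate keys of the original relation: {LoanNo, OfficerID}, {OfficerID, OpenDate}.
{AcctType, Balance, Branch, LoanNo, OfficerID, OpenDate}: {Balance} determines {Balance, Branch} here but is not a superkey — split on Balance --> Branch, giving {Balance, Branch} and {AcctType, Balance, LoanNo, OfficerID, OpenDate}.
{Balance, Branch}: every determinant is a superkey — BCNF.
{AcctType, Balance, LoanNo, OfficerID, OpenDate}: {AcctType} determines {AcctType, Balance} here but is not a superkey — split on AcctType --> Balance, giving {AcctType, Balance} and {AcctType, LoanNo, OfficerID, OpenDate}.
{AcctType, Balance}: every determinant is a superkey — BCNF.
{AcctType, LoanNo, OfficerID, OpenDate}: {OpenDate} determines {LoanNo, OpenDate} here but is not a superkey — split on OpenDate --> LoanNo, giving {LoanNo, OpenDate} and {AcctType, OfficerID, OpenDate}.
{LoanNo, OpenDate}: every determinant is a superkey — BCNF.
{AcctType, OfficerID, OpenDate}: every determinant is a superkey — BCNF.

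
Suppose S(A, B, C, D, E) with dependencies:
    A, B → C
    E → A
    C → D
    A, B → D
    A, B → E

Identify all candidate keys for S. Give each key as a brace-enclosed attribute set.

{B} never appears on the right of any FD, so every key must include it.
{A, B}⁺ = {A, B, C, D, E} — all of the relation — so {A, B} is a candidate key.
{B, E}⁺ = {A, B, C, D, E} — all of the relation — so {B, E} is a candidate key.
Any other superkey properly contains one of these, so there are no further candidate keys.

{A, B}, {B, E}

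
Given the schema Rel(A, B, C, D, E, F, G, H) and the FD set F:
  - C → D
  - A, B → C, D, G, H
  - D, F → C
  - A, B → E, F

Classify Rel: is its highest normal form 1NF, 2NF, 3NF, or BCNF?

2NF

Candidate key: {A, B}. Prime attributes: {A, B}.
C → D: {C}⁺ = {C, D}, which is not all of the attributes, so the left side is not a superkey — BCNF is violated.
Because {D} is non-prime and the left side of C → D is not a superkey, the relation is not in 3NF.
No non-prime attribute depends on a proper subset of any candidate key, so 2NF holds.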